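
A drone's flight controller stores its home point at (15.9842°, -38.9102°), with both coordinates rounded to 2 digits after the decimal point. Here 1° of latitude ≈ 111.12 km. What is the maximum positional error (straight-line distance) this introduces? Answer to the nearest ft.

Rounding to 2 decimal places leaves each coordinate within ±0.005° of the true value.
N–S: 0.005° × 111120 m/° = 555.6 m.
E–W at 15.9842°: 0.005° × 111120 × cos 15.9842° = 0.005 × 111120 × 0.9613 ≈ 534.119 m.
The two errors are perpendicular, so the maximum displacement is √(555.6² + 534.119²) ≈ 770.698 m.
Converting: 770.698 m × 3.2808 ft/m ≈ 2528.5 ft.

2529 ft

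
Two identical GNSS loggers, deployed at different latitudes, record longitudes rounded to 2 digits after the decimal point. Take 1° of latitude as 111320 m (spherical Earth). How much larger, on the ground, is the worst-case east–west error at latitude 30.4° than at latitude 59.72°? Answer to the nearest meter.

Rounding to 2 decimal places leaves the longitude within ±0.005° of the true value.
Error at 30.4° = 0.005° × 111320 × cos 30.4° ≈ 556.6 × 0.8625 = 480.08 m.
Error at 59.72° = 0.005° × 111320 × cos 59.72° ≈ 556.6 × 0.5042 = 280.65 m.
So the lower-latitude error exceeds the higher by 480.08 − 280.65 = 199.42 m.

199 meters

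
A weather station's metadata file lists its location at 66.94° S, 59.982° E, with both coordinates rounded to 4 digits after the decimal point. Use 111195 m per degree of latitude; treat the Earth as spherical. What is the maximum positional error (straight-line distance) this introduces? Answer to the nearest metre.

Rounding to 4 decimal places leaves each coordinate within ±5e-05° of the true value.
Latitude error → 5e-05 × 111195 = 5.55975 m along the meridian.
Longitude error → 5e-05 × 111195 × cos 66.94° = 5e-05 × 111195 × 0.3917 ≈ 2.17773 m.
The two errors are perpendicular, so the maximum displacement is √(5.55975² + 2.17773²) ≈ 5.97104 m.

6 metres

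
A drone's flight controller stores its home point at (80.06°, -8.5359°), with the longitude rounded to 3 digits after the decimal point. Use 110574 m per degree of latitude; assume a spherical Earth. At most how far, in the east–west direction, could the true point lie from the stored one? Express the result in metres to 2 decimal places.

Rounding to 3 decimal places leaves the longitude within ±0.0005° of the true value.
One degree of longitude at 80.06° is 110574 × cos 80.06° ≈ 110574 × 0.1726 = 19086.9 m.
East–west error: 0.0005° × 19086.9 m/° ≈ 9.54346 m.

9.54 metres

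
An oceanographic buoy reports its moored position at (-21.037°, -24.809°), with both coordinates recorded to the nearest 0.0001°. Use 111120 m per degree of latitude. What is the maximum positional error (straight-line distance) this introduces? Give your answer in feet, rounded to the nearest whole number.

25 feet

Rounding to 4 decimal places leaves each coordinate within ±5e-05° of the true value.
N–S: 5e-05° × 111120 m/° = 5.556 m.
East–west component at 21.037°: 5e-05° × 111120 × cos 21.037° ≈ 5e-05 × 103714 ≈ 5.18569 m.
The two errors are perpendicular, so the maximum displacement is √(5.556² + 5.18569²) ≈ 7.60003 m.
Converting: 7.60003 m × 3.2808 ft/m ≈ 24.934 ft.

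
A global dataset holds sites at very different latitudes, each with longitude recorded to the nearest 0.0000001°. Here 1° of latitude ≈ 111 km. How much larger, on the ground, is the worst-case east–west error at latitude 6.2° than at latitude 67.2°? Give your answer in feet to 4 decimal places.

Rounding to 7 decimal places leaves the longitude within ±5e-08° of the true value.
Error at 6.2° = 5e-08° × 111000 × cos 6.2° ≈ 0.00555 × 0.9942 = 0.0055175 m.
At 67.2°: 5e-08° × 111000 × cos 67.2° = 5e-08 × 111000 × 0.3875 ≈ 0.0021507 m.
Difference: 0.0055175 − 0.0021507 = 0.0033668 m.
Converting: 0.00336683 m × 3.2808 ft/m ≈ 0.011046 ft.

0.0110 feet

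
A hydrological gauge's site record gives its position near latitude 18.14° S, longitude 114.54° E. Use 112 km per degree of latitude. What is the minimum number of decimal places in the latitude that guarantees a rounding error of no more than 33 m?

4

One degree of latitude covers 112000 m.
Rounding to N decimal places gives at most 0.5 × 10⁻ᴺ degrees of error, i.e. 0.5 × 10⁻ᴺ × 112000 m.
Need 0.5 × 112000 × 10⁻ᴺ ≤ 33 → 10⁻ᴺ ≤ 5.893e-04, so N ≥ 3.23.
N = 3 would give 56 m (too coarse); N = 4 gives 5.6 m ≤ 33 m.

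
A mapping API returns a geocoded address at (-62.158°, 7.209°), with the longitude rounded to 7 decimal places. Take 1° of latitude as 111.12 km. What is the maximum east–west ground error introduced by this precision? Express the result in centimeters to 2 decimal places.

Rounding to 7 decimal places leaves the longitude within ±5e-08° of the true value.
At latitude 62.158° a degree of longitude spans 111120 m × cos 62.158° = 111120 × 0.4670 ≈ 51896.9 m.
East–west error: 5e-08° × 51896.9 m/° ≈ 0.00259485 m.
That is 0.00259485 m = 0.25948 cm.

0.26 centimeters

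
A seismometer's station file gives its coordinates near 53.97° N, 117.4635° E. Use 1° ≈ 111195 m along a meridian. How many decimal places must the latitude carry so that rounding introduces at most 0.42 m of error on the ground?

6 decimal places

One degree of latitude covers 111195 m.
N decimal places → at most half a unit in the last place, 0.5 × 10⁻ᴺ° = 111195/2 × 10⁻ᴺ m.
Setting 55597.5 × 10⁻ᴺ ≤ 0.42 gives 10ᴺ ≥ 1.324e+05, i.e. N ≥ 5.12.
At 5 places the error can reach 0.556 m, but 6 places keeps it to 0.0556 m.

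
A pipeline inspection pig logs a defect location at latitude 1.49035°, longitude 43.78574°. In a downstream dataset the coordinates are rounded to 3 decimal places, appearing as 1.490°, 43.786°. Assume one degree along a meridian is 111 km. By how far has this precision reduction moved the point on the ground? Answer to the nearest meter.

The latitude changed by +0.00035° and the longitude by -0.00026°.
North–south shift: 0.00035 × 111000 = 38.85 m.
E–W at 1.49°: -0.00026° × 111000 × cos 1.49° = -0.00026 × 111000 × 0.9997 ≈ -28.8502 m.
Distance: √(38.85² + 28.8502²) ≈ 48.3907 m.

48 meters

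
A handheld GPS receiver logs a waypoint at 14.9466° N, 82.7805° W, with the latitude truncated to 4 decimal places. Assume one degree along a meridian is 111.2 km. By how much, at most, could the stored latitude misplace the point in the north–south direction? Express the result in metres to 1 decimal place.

11.1 metres

Truncating at 4 decimal places can drop up to a full unit in the last place, so the latitude may be off by as much as 0.0001°.
So the N–S error is at most 0.0001 × 111200 = 11.12 m.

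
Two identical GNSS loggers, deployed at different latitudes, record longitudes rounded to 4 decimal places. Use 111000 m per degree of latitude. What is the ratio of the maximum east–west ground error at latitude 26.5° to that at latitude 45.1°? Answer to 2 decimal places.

Rounding to 4 decimal places leaves the longitude within ±5e-05° of the true value.
Error at 26.5° = 5e-05° × 111000 × cos 26.5° ≈ 5.55 × 0.8949 = 4.9669 m.
At 45.1°: 5e-05° × 111000 × cos 45.1° = 5e-05 × 111000 × 0.7059 ≈ 3.9176 m.
The ratio reduces to cos 26.5° / cos 45.1° = 0.8949/0.7059 ≈ 1.2678.

1.27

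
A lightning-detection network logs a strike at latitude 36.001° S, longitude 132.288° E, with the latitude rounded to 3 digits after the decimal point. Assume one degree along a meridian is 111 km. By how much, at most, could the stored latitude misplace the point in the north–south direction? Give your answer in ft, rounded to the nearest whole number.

Rounding to 3 decimal places leaves the latitude within ±0.0005° of the true value.
Along the meridian that is 0.0005° × 111000 m/° = 55.5 m.
Converting: 55.5 m × 3.2808 ft/m ≈ 182.09 ft.

182 ft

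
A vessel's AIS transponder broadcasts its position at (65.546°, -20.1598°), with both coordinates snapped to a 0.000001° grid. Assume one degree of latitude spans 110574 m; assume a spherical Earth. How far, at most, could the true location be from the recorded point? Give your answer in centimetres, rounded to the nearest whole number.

6 centimetres

With a 0.000001° grid the true value lies within half a step, ±0.000001°/2 = ±5e-07°, of the stored one.
North–south component: 5e-07° × 110574 = 0.055287 m.
East–west component at 65.546°: 5e-07° × 110574 × cos 65.546° ≈ 5e-07 × 45773.5 ≈ 0.0228867 m.
Worst case both components are at the extreme and orthogonal: √(0.055287² + 0.0228867²) ≈ 0.0598369 m.
That is 0.0598369 m = 5.9837 cm.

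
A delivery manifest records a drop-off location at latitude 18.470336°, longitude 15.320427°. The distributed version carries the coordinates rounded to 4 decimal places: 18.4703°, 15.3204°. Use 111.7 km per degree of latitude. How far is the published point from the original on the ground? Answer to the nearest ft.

16 ft

The latitude changed by +0.000036° and the longitude by +0.000027°.
N–S: 0.000036° × 111700 m/° = 4.0212 m.
E–W at 18.4703°: 0.000027° × 111700 × cos 18.4703° = 0.000027 × 111700 × 0.9485 ≈ 2.86054 m.
Combined displacement = (4.0212² + 2.86054²)^½ ≈ 4.93485 m.
In feet: 4.93485 m ÷ 0.3048 ≈ 16.19 ft.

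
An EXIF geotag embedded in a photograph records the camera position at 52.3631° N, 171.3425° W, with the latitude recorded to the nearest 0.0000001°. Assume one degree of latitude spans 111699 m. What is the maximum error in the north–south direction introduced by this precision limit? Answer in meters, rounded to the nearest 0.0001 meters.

0.0056 meters

Rounding to 7 decimal places leaves the latitude within ±5e-08° of the true value.
Along the meridian that is 5e-08° × 111699 m/° = 0.00558495 m.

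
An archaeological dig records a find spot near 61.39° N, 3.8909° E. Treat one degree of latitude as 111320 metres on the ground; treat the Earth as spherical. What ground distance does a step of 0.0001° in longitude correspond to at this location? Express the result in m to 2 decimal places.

5.33 m

0.0001° of longitude at 61.39° is 0.0001 × 111320 × cos 61.39° ≈ 0.0001 × 53305 = 5.3305 m.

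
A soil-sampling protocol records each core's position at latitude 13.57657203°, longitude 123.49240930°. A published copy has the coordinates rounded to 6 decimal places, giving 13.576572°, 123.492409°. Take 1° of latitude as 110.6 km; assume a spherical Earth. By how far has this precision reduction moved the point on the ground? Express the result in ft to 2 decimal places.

Δlat = 13.57657203 − 13.576572 = +0.00000003°; Δlon = 123.49240930 − 123.492409 = +0.00000030°.
N–S: 0.00000003° × 110600 m/° = 0.003318 m.
E–W at 13.5766°: 0.00000030° × 110600 × cos 13.5766° = 0.00000030 × 110600 × 0.9721 ≈ 0.0322529 m.
Hypotenuse of the two orthogonal shifts: √(0.003318² + 0.0322529²) = 0.0324231 m.
Converting: 0.0324231 m × 3.2808 ft/m ≈ 0.10637 ft.

0.11 ft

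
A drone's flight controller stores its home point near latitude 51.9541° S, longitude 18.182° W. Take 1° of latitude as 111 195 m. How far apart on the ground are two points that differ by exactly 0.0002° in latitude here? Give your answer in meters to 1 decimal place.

22.2 meters

Along a meridian 0.0002° is 0.0002 × 111195 = 22.239 m.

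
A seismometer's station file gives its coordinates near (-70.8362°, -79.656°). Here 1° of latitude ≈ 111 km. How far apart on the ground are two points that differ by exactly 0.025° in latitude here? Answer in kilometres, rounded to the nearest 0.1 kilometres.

2.8 kilometres

0.025° × 111000 m/° = 2775 m.
That is 2775 m = 2.775 km.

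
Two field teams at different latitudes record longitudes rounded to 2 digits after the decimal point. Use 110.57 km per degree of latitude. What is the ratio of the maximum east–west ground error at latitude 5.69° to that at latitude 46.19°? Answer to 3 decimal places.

1.437

Rounding to 2 decimal places leaves the longitude within ±0.005° of the true value.
At 5.69°: 0.005° × 110570 × cos 5.69° = 0.005 × 110570 × 0.9951 ≈ 550.13 m.
Error at 46.19° = 0.005° × 110570 × cos 46.19° ≈ 552.85 × 0.6923 = 382.72 m.
Ratio: 550.13 / 382.72 = cos 5.69° / cos 46.19° ≈ 1.4374.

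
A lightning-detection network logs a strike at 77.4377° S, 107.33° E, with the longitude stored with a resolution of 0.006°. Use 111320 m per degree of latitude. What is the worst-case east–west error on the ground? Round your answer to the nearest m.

With a 0.006° grid the true value lies within half a step, ±0.006°/2 = ±0.003°, of the stored one.
Parallels shrink by cos φ, so at 77.4377° a degree of longitude is 111320 × 0.2175 ≈ 24212.2 m.
Maximum E–W displacement: 0.003 × 24212.2 = 72.6367 m.

73 m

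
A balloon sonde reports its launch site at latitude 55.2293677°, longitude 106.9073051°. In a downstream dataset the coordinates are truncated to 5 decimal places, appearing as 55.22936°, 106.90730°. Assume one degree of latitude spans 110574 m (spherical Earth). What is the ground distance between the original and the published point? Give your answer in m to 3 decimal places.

0.910 m

The latitude changed by +0.0000077° and the longitude by +0.0000051°.
N–S: 0.0000077° × 110574 m/° = 0.85142 m.
East–west at this latitude: 0.0000051° × 110574 × cos 55.2294° ≈ 0.0000051 × 63059.5 = 0.321604 m.
Combined displacement = (0.85142² + 0.321604²)^½ ≈ 0.910134 m.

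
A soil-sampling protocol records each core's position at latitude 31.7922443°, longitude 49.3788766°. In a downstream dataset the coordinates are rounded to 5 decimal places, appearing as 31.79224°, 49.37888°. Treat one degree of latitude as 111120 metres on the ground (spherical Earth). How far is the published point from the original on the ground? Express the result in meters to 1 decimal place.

Δlat = 31.7922443 − 31.79224 = +0.0000043°; Δlon = 49.3788766 − 49.37888 = -0.0000034°.
North–south shift: 0.0000043 × 111120 = 0.477816 m.
E–W at 31.7922°: -0.0000034° × 111120 × cos 31.7922° = -0.0000034 × 111120 × 0.8500 ≈ -0.321123 m.
Hypotenuse of the two orthogonal shifts: √(0.477816² + 0.321123²) = 0.575698 m.

0.6 meters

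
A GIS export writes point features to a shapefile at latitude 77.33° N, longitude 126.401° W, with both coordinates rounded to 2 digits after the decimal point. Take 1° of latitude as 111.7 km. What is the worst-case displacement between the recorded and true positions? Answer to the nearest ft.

1876 ft

Rounding to 2 decimal places leaves each coordinate within ±0.005° of the true value.
Latitude error → 0.005 × 111700 = 558.5 m along the meridian.
E–W at 77.33°: 0.005° × 111700 × cos 77.33° = 0.005 × 111700 × 0.2193 ≈ 122.499 m.
Combining orthogonally: (558.5² + 122.499²)^½ ≈ 571.776 m.
In feet: 571.776 m ÷ 0.3048 ≈ 1875.9 ft.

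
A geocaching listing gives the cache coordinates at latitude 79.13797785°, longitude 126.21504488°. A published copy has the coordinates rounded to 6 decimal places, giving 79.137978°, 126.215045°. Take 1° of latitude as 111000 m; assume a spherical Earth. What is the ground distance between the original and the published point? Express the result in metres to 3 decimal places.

0.017 metres

The latitude changed by -0.00000015° and the longitude by -0.00000012°.
N–S: -0.00000015° × 111000 m/° = -0.01665 m.
E–W at 79.138°: -0.00000012° × 111000 × cos 79.138° = -0.00000012 × 111000 × 0.1884 ≈ -0.00251008 m.
Hypotenuse of the two orthogonal shifts: √(0.01665² + 0.00251008²) = 0.0168381 m.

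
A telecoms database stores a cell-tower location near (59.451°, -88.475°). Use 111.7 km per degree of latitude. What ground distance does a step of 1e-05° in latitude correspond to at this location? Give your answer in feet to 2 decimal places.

1e-05° × 111700 m/° = 1.117 m.
Converting: 1.117 m × 3.2808 ft/m ≈ 3.6647 ft.

3.66 feet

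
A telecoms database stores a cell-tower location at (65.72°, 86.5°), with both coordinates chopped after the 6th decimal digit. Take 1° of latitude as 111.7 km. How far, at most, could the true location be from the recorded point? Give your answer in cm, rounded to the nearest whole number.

Truncating at 6 decimal places can drop up to a full unit in the last place, so each coordinate may be off by as much as 1e-06°.
Latitude error → 1e-06 × 111700 = 0.1117 m along the meridian.
East–west component at 65.72°: 1e-06° × 111700 × cos 65.72° ≈ 1e-06 × 45930.6 ≈ 0.0459306 m.
The two errors are perpendicular, so the maximum displacement is √(0.1117² + 0.0459306²) ≈ 0.120775 m.
That is 0.120775 m = 12.077 cm.

12 cm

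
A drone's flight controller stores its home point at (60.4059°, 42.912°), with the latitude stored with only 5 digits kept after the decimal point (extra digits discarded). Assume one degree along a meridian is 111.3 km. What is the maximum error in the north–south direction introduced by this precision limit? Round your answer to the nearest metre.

Truncating at 5 decimal places can drop up to a full unit in the last place, so the latitude may be off by as much as 1e-05°.
North–south distance: 1e-05° × 111300 m/° = 1.113 m.

1 metres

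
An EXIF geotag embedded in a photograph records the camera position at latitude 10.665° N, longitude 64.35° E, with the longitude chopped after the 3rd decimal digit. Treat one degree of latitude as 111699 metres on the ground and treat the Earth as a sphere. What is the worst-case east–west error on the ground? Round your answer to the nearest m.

Truncating at 3 decimal places can drop up to a full unit in the last place, so the longitude may be off by as much as 0.001°.
One degree of longitude at 10.665° is 111699 × cos 10.665° ≈ 111699 × 0.9827 = 109770 m.
So at most 0.001° × 109770 ≈ 109.77 m east–west.

110 m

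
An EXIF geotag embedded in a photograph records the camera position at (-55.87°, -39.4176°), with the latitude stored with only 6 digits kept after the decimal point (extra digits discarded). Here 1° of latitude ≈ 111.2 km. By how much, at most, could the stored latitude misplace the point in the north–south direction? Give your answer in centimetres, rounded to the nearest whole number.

Truncating at 6 decimal places can drop up to a full unit in the last place, so the latitude may be off by as much as 1e-06°.
So the N–S error is at most 1e-06 × 111200 = 0.1112 m.
That is 0.1112 m = 11.12 cm.

11 centimetres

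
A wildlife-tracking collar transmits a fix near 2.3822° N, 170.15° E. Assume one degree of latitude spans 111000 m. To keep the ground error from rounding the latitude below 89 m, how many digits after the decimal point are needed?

3 decimal places

One degree of latitude covers 111000 m.
N decimal places → at most half a unit in the last place, 0.5 × 10⁻ᴺ° = 111000/2 × 10⁻ᴺ m.
Setting 55500 × 10⁻ᴺ ≤ 89 gives 10ᴺ ≥ 623.6, i.e. N ≥ 2.79.
So 3 decimal places suffice (55.5 m); 2 would allow up to 555 m.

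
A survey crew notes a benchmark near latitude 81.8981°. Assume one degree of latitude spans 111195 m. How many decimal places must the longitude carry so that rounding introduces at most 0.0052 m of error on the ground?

7

At 81.8981° one degree of longitude covers 111195 × cos 81.8981° ≈ 111195 × 0.1409 ≈ 15671.2 m.
With N decimal places the half-ulp bound is 0.5·10⁻ᴺ°, or 0.5·10⁻ᴺ × 15671.2 m on the ground.
Setting 7835.58 × 10⁻ᴺ ≤ 0.0052 gives 10ᴺ ≥ 1.507e+06, i.e. N ≥ 6.18.
At 6 places the error can reach 0.00784 m, but 7 places keeps it to 0.000784 m.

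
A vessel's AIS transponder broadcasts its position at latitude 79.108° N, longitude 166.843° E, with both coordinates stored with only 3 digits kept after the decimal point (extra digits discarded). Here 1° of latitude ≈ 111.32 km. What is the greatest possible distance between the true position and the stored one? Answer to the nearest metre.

Truncating at 3 decimal places can drop up to a full unit in the last place, so each coordinate may be off by as much as 0.001°.
Latitude error → 0.001 × 111320 = 111.32 m along the meridian.
E–W at 79.108°: 0.001° × 111320 × cos 79.108° = 0.001 × 111320 × 0.1890 ≈ 21.0348 m.
Worst case both components are at the extreme and orthogonal: √(111.32² + 21.0348²) ≈ 113.29 m.

113 metres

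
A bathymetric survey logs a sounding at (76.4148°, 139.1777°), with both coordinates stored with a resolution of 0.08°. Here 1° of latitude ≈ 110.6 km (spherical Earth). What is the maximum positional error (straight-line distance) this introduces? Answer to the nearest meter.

4544 meters

With a 0.08° grid the true value lies within half a step, ±0.08°/2 = ±0.04°, of the stored one.
Latitude error → 0.04 × 110600 = 4424 m along the meridian.
Longitude error → 0.04 × 110600 × cos 76.4148° = 0.04 × 110600 × 0.2349 ≈ 1039.16 m.
Worst case both components are at the extreme and orthogonal: √(4424² + 1039.16²) ≈ 4544.41 m.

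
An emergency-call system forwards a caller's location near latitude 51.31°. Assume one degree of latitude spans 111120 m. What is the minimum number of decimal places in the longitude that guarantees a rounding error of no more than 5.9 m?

4

At 51.31° one degree of longitude covers 111120 × cos 51.31° ≈ 111120 × 0.6251 ≈ 69461.8 m.
Rounding to N decimal places gives at most 0.5 × 10⁻ᴺ degrees of error, i.e. 0.5 × 10⁻ᴺ × 69461.8 m.
Need 0.5 × 69461.8 × 10⁻ᴺ ≤ 5.9 → 10⁻ᴺ ≤ 1.699e-04, so N ≥ 3.77.
At 3 places the error can reach 34.7 m, but 4 places keeps it to 3.47 m.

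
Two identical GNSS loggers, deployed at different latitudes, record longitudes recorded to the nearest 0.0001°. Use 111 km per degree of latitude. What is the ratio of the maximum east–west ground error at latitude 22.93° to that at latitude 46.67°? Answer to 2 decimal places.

1.34

Rounding to 4 decimal places leaves the longitude within ±5e-05° of the true value.
At 22.93°: 5e-05° × 111000 × cos 22.93° = 5e-05 × 111000 × 0.9210 ≈ 5.1114 m.
Error at 46.67° = 5e-05° × 111000 × cos 46.67° ≈ 5.55 × 0.6862 = 3.8084 m.
Ratio: 5.1114 / 3.8084 = cos 22.93° / cos 46.67° ≈ 1.3421.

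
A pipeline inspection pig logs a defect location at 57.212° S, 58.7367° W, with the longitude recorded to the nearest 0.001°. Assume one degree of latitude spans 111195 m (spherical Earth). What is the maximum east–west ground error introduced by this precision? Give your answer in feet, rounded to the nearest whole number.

Rounding to 3 decimal places leaves the longitude within ±0.0005° of the true value.
One degree of longitude at 57.212° is 111195 × cos 57.212° ≈ 111195 × 0.5415 = 60215.7 m.
East–west error: 0.0005° × 60215.7 m/° ≈ 30.1078 m.
Converting: 30.1078 m × 3.2808 ft/m ≈ 98.779 ft.

99 feet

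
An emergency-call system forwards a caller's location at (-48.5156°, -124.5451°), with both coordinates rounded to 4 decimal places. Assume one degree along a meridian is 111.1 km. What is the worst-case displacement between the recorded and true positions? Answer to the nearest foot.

Rounding to 4 decimal places leaves each coordinate within ±5e-05° of the true value.
N–S: 5e-05° × 111100 m/° = 5.555 m.
Longitude error → 5e-05 × 111100 × cos 48.5156° = 5e-05 × 111100 × 0.6624 ≈ 3.67972 m.
Combining orthogonally: (5.555² + 3.67972²)^½ ≈ 6.66321 m.
Converting: 6.66321 m × 3.2808 ft/m ≈ 21.861 ft.

22 feet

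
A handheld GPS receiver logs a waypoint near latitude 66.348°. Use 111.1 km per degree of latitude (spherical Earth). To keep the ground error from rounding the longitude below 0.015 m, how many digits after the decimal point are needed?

At 66.348° one degree of longitude covers 111100 × cos 66.348° ≈ 111100 × 0.4012 ≈ 44571.2 m.
N decimal places → at most half a unit in the last place, 0.5 × 10⁻ᴺ° = 44571.2/2 × 10⁻ᴺ m.
Setting 22285.6 × 10⁻ᴺ ≤ 0.015 gives 10ᴺ ≥ 1.486e+06, i.e. N ≥ 6.17.
N = 6 would give 0.0223 m (too coarse); N = 7 gives 0.00223 m ≤ 0.015 m.

7 decimal places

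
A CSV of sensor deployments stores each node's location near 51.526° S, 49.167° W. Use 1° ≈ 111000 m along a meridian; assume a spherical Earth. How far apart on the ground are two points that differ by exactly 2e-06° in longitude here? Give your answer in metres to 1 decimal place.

0.1 metres

2e-06° of longitude at 51.526° is 2e-06 × 111000 × cos 51.526° ≈ 2e-06 × 69059.7 = 0.138119 m.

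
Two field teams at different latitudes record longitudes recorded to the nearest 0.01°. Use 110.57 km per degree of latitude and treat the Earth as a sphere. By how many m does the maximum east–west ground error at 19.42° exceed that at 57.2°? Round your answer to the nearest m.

Rounding to 2 decimal places leaves the longitude within ±0.005° of the true value.
Error at 19.42° = 0.005° × 110570 × cos 19.42° ≈ 552.85 × 0.9431 = 521.4 m.
Error at 57.2° = 0.005° × 110570 × cos 57.2° ≈ 552.85 × 0.5417 = 299.48 m.
So the lower-latitude error exceeds the higher by 521.4 − 299.48 = 221.91 m.

222 m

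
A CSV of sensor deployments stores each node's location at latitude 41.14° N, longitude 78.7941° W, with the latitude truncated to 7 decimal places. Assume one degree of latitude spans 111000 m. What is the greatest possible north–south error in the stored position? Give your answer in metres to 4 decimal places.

0.0111 metres

Truncating at 7 decimal places can drop up to a full unit in the last place, so the latitude may be off by as much as 1e-07°.
So the N–S error is at most 1e-07 × 111000 = 0.0111 m.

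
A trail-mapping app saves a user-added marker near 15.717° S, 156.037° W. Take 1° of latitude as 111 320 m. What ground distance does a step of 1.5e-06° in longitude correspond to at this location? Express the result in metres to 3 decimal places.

0.161 metres

At 15.717° a degree of longitude is 111320 × cos 15.717° ≈ 107158 m, so 1.5e-06° corresponds to 0.160737 m.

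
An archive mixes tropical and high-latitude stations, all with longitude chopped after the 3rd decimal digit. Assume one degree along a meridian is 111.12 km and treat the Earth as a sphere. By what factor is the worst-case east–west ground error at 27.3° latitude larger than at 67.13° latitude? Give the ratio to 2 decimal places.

2.29

Truncating at 3 decimal places can drop up to a full unit in the last place, so the longitude may be off by as much as 0.001°.
Error at 27.3° = 0.001° × 111120 × cos 27.3° ≈ 111.12 × 0.8886 = 98.743 m.
At 67.13°: 0.001° × 111120 × cos 67.13° = 0.001 × 111120 × 0.3886 ≈ 43.186 m.
Ratio: 98.743 / 43.186 = cos 27.3° / cos 67.13° ≈ 2.2865.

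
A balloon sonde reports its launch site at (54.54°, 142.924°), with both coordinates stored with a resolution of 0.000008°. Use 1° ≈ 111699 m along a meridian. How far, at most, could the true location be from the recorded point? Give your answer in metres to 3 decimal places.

With a 0.000008° grid the true value lies within half a step, ±0.000008°/2 = ±4e-06°, of the stored one.
Latitude error → 4e-06 × 111699 = 0.446796 m along the meridian.
East–west component at 54.54°: 4e-06° × 111699 × cos 54.54° ≈ 4e-06 × 64800.4 ≈ 0.259202 m.
Combining orthogonally: (0.446796² + 0.259202²)^½ ≈ 0.516539 m.

0.517 metres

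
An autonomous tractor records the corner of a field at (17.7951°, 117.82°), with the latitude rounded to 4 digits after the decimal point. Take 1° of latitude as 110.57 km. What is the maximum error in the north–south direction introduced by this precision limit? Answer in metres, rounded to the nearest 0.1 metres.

Rounding to 4 decimal places leaves the latitude within ±5e-05° of the true value.
North–south distance: 5e-05° × 110570 m/° = 5.5285 m.

5.5 metres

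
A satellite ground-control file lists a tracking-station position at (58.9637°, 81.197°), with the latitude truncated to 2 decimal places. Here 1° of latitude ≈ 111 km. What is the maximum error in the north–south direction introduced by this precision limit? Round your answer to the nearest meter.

Truncating at 2 decimal places can drop up to a full unit in the last place, so the latitude may be off by as much as 0.01°.
So the N–S error is at most 0.01 × 111000 = 1110 m.

1110 meters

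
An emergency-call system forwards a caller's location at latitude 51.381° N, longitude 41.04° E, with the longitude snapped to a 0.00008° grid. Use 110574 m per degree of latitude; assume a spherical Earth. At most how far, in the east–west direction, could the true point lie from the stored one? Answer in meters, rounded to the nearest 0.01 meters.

2.76 meters

With a 0.00008° grid the true value lies within half a step, ±0.00008°/2 = ±4e-05°, of the stored one.
One degree of longitude at 51.381° is 110574 × cos 51.381° ≈ 110574 × 0.6241 = 69013.5 m.
So at most 4e-05° × 69013.5 ≈ 2.76054 m east–west.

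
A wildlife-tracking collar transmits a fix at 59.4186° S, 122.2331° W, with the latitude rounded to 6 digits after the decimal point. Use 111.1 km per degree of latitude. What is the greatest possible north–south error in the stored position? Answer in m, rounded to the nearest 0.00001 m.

0.05555 m

Rounding to 6 decimal places leaves the latitude within ±5e-07° of the true value.
North–south distance: 5e-07° × 111100 m/° = 0.05555 m.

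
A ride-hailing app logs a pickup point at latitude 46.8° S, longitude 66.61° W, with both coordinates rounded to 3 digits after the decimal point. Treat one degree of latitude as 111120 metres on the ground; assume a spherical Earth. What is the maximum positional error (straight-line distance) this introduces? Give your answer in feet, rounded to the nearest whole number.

Rounding to 3 decimal places leaves each coordinate within ±0.0005° of the true value.
Latitude error → 0.0005 × 111120 = 55.56 m along the meridian.
E–W at 46.8°: 0.0005° × 111120 × cos 46.8° = 0.0005 × 111120 × 0.6845 ≈ 38.0334 m.
Combining orthogonally: (55.56² + 38.0334²)^½ ≈ 67.3309 m.
In feet: 67.3309 m ÷ 0.3048 ≈ 220.9 ft.

221 feet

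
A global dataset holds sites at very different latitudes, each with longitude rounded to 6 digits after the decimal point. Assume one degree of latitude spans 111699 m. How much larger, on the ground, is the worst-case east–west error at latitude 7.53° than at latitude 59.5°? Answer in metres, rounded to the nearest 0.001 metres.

Rounding to 6 decimal places leaves the longitude within ±5e-07° of the true value.
At 7.53°: 5e-07° × 111699 × cos 7.53° = 5e-07 × 111699 × 0.9914 ≈ 0.055368 m.
Error at 59.5° = 5e-07° × 111699 × cos 59.5° ≈ 0.055849 × 0.5075 = 0.028346 m.
So the lower-latitude error exceeds the higher by 0.055368 − 0.028346 = 0.027022 m.

0.027 metres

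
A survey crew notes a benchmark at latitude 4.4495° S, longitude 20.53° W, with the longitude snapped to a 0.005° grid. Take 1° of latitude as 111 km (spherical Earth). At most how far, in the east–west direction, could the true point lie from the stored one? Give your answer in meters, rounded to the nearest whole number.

With a 0.005° grid the true value lies within half a step, ±0.005°/2 = ±0.0025°, of the stored one.
At latitude 4.4495° a degree of longitude spans 111000 m × cos 4.4495° = 111000 × 0.9970 ≈ 110665 m.
Maximum E–W displacement: 0.0025 × 110665 = 276.664 m.

277 meters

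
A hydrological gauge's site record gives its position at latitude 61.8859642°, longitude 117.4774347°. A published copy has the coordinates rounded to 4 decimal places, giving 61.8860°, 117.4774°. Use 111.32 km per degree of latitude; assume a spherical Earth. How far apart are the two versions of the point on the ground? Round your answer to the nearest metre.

4 metres

The latitude changed by -0.0000358° and the longitude by +0.0000347°.
N–S: -0.0000358° × 111320 m/° = -3.98526 m.
East–west at this latitude: 0.0000347° × 111320 × cos 61.886° ≈ 0.0000347 × 52457 = 1.82026 m.
Distance: √(3.98526² + 1.82026²) ≈ 4.38128 m.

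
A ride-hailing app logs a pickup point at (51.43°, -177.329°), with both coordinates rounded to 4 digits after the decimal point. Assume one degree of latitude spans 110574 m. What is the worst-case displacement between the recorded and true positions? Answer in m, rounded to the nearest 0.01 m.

Rounding to 4 decimal places leaves each coordinate within ±5e-05° of the true value.
N–S: 5e-05° × 110574 m/° = 5.5287 m.
E–W at 51.43°: 5e-05° × 110574 × cos 51.43° = 5e-05 × 110574 × 0.6235 ≈ 3.44698 m.
The two errors are perpendicular, so the maximum displacement is √(5.5287² + 3.44698²) ≈ 6.51523 m.

6.52 m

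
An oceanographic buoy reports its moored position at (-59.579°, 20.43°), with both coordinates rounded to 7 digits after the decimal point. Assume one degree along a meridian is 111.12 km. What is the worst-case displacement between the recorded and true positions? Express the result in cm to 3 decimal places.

Rounding to 7 decimal places leaves each coordinate within ±5e-08° of the true value.
N–S: 5e-08° × 111120 m/° = 0.005556 m.
E–W at 59.579°: 5e-08° × 111120 × cos 59.579° = 5e-08 × 111120 × 0.5063 ≈ 0.00281328 m.
The two errors are perpendicular, so the maximum displacement is √(0.005556² + 0.00281328²) ≈ 0.00622765 m.
That is 0.00622765 m = 0.62277 cm.

0.623 cm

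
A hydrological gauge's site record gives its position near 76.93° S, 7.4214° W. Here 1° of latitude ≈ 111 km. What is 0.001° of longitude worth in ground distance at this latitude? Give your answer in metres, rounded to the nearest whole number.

One degree of longitude here spans 111000 × cos 76.93° = 111000 × 0.2261 ≈ 25101.7 m; 0.001° of that is 25.1017 m.

25 metres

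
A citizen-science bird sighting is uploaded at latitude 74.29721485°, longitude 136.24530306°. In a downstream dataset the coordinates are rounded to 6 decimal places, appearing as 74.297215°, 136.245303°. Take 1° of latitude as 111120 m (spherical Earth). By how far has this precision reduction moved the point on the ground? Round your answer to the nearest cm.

2 cm

Δlat = 74.29721485 − 74.297215 = -0.00000015°; Δlon = 136.24530306 − 136.245303 = +0.00000006°.
N–S: -0.00000015° × 111120 m/° = -0.016668 m.
E–W at 74.2972°: 0.00000006° × 111120 × cos 74.2972° = 0.00000006 × 111120 × 0.2706 ≈ 0.00180446 m.
Distance: √(0.016668² + 0.00180446²) ≈ 0.0167654 m.
That is 0.0167654 m = 1.6765 cm.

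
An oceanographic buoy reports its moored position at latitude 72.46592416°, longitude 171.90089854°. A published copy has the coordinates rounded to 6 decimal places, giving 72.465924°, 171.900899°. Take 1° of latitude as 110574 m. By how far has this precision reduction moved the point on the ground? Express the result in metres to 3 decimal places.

Δlat = 72.46592416 − 72.465924 = +0.00000016°; Δlon = 171.90089854 − 171.900899 = -0.00000046°.
North–south shift: 0.00000016 × 110574 = 0.0176918 m.
E–W at 72.4659°: -0.00000046° × 110574 × cos 72.4659° = -0.00000046 × 110574 × 0.3013 ≈ -0.015324 m.
Distance: √(0.0176918² + 0.015324²) ≈ 0.0234057 m.

0.023 metres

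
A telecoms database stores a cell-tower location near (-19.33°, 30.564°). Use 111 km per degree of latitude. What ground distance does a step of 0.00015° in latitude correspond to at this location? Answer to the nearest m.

Along a meridian 0.00015° is 0.00015 × 111000 = 16.65 m.

17 m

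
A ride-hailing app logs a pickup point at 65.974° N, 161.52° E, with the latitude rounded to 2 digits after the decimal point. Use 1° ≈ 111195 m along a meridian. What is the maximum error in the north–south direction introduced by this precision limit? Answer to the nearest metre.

Rounding to 2 decimal places leaves the latitude within ±0.005° of the true value.
Along the meridian that is 0.005° × 111195 m/° = 555.975 m.

556 metres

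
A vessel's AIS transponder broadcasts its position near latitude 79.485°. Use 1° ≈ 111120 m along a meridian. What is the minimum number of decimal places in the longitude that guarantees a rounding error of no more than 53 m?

3 decimal places

At 79.485° one degree of longitude covers 111120 × cos 79.485° ≈ 111120 × 0.1825 ≈ 20278.6 m.
N decimal places → at most half a unit in the last place, 0.5 × 10⁻ᴺ° = 20278.6/2 × 10⁻ᴺ m.
Need 0.5 × 20278.6 × 10⁻ᴺ ≤ 53 → 10⁻ᴺ ≤ 5.227e-03, so N ≥ 2.28.
So 3 decimal places suffice (10.1 m); 2 would allow up to 101 m.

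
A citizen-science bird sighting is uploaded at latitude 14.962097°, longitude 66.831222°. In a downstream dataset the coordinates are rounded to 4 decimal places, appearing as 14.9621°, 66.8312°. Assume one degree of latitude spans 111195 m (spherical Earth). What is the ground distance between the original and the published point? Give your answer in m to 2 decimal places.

2.39 m

Δlat = 14.962097 − 14.9621 = -0.000003°; Δlon = 66.831222 − 66.8312 = +0.000022°.
North–south shift: -0.000003 × 111195 = -0.333585 m.
East–west at this latitude: 0.000022° × 111195 × cos 14.9621° ≈ 0.000022 × 107425 = 2.36335 m.
Distance: √(0.333585² + 2.36335²) ≈ 2.38678 m.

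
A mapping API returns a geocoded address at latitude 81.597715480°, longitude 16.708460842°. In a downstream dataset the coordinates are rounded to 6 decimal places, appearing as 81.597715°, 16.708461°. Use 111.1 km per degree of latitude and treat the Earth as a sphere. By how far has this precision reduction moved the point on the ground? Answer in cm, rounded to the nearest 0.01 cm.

5.34 cm

The latitude changed by +0.000000480° and the longitude by -0.000000158°.
N–S: 0.000000480° × 111100 m/° = 0.053328 m.
E–W at 81.5977°: -0.000000158° × 111100 × cos 81.5977° = -0.000000158 × 111100 × 0.1461 ≈ -0.002565 m.
Combined displacement = (0.053328² + 0.002565²)^½ ≈ 0.0533897 m.
That is 0.0533897 m = 5.339 cm.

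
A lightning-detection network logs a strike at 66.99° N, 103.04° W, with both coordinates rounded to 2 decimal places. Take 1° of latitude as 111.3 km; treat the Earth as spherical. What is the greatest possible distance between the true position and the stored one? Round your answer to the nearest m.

Rounding to 2 decimal places leaves each coordinate within ±0.005° of the true value.
Latitude error → 0.005 × 111300 = 556.5 m along the meridian.
E–W at 66.99°: 0.005° × 111300 × cos 66.99° = 0.005 × 111300 × 0.3909 ≈ 217.531 m.
The two errors are perpendicular, so the maximum displacement is √(556.5² + 217.531²) ≈ 597.505 m.

598 m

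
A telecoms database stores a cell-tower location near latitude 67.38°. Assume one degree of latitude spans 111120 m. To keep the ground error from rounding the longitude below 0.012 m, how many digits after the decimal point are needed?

7 decimal places

At 67.38° one degree of longitude covers 111120 × cos 67.38° ≈ 111120 × 0.3846 ≈ 42738.7 m.
N decimal places → at most half a unit in the last place, 0.5 × 10⁻ᴺ° = 42738.7/2 × 10⁻ᴺ m.
Need 0.5 × 42738.7 × 10⁻ᴺ ≤ 0.012 → 10⁻ᴺ ≤ 5.616e-07, so N ≥ 6.25.
N = 6 would give 0.0214 m (too coarse); N = 7 gives 0.00214 m ≤ 0.012 m.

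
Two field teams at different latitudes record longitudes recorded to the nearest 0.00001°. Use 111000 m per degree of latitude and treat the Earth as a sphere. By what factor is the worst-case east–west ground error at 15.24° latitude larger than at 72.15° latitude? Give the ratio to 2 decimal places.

Rounding to 5 decimal places leaves the longitude within ±5e-06° of the true value.
At 15.24°: 5e-06° × 111000 × cos 15.24° = 5e-06 × 111000 × 0.9648 ≈ 0.53548 m.
At 72.15°: 5e-06° × 111000 × cos 72.15° = 5e-06 × 111000 × 0.3065 ≈ 0.17012 m.
The ratio reduces to cos 15.24° / cos 72.15° = 0.9648/0.3065 ≈ 3.1476.

3.15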